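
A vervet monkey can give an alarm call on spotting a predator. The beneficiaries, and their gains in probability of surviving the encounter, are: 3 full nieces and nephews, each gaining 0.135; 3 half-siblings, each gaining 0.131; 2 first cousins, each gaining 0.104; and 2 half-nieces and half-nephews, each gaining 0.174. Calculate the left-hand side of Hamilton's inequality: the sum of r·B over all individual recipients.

0.269

r to a full niece or nephew = 0.25 (full aunt/uncle↔niece/nephew: two paths of length 3 through the shared grandparent pair: r = 2·(1/2)^3 = 1/4).
r to a half-sibling = 0.25 (half-sibs share one parent — one path of length 2: r = (1/2)^2 = 1/4).
r to a first cousin = 1/8 (first cousins share one grandparent pair — two paths of length 4: r = 2·(1/2)^4 = 1/8).
r to a half-niece or half-nephew = 0.125 (half-aunt/uncle↔niece/nephew: one path of length 3: r = (1/2)^3 = 1/8).
Summing one r·B term per recipient: 3·0.25·0.135 + 3·0.25·0.131 + 2·0.125·0.104 + 2·0.125·0.174 = 0.269.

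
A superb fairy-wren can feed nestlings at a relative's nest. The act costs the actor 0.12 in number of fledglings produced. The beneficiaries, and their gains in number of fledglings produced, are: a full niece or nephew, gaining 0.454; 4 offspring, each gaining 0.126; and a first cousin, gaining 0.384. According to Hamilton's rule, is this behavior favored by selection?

Hamilton's rule: the trait is favored when the sum of r·B over every recipient exceeds the actor's cost C.
r to a full niece or nephew = 1/4 (full aunt/uncle↔niece/nephew: two paths of length 3 through the shared grandparent pair: r = 2·(1/2)^3 = 1/4).
r to an offspring = 0.5 (one parent–offspring link: r = (1/2)^1 = 1/2).
r to a first cousin = 0.125 (first cousins share one grandparent pair — two paths of length 4: r = 2·(1/2)^4 = 1/8).
Summing one r·B term per recipient: 1·0.25·0.454 + 4·0.5·0.126 + 1·0.125·0.384 = 0.4135.
0.4135 > 0.12: the indirect benefit exceeds the cost.

Yes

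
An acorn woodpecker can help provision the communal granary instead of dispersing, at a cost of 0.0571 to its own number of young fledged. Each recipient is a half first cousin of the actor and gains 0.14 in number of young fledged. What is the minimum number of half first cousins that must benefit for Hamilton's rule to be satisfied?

r to a half first cousin = 0.0625 (half first cousins share one grandparent — one path of length 4: r = (1/2)^4 = 1/16).
Hamilton's rule: n·r·B > C  ⇒  n > C/(r·B) = 0.0571/(0.0625·0.14) = 6.526.
The smallest integer exceeding 6.526 is 7.

7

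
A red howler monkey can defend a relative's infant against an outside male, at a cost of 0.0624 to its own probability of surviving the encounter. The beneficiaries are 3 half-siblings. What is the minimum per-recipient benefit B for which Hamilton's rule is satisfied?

0.0832

r to a half-sibling = 0.25 (half-sibs share one parent — one path of length 2: r = (1/2)^2 = 1/4).
Hamilton's rule with n recipients of equal r: n·r·B > C, so B > C/(n·r) = 0.0624/(3·0.25) = 0.0832.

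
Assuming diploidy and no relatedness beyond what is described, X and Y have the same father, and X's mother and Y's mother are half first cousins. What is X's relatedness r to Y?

With two independent routes of shared ancestry, r is the sum of the two contributions.
X and Y are related in two ways: half-sibs through their shared father (r = 1/4) and half second cousins through their mothers (r = 1/64).
r = 1/4 + 1/64 = 0.265625.

0.265625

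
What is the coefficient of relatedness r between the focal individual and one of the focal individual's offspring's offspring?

0.25

Each parent–offspring link contributes a factor of 1/2, and independent paths through distinct common ancestors add.
Two parent–offspring links: r = (1/2)^2 = 1/4.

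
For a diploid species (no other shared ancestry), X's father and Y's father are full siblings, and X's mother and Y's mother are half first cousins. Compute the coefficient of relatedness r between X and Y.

0.140625

Independent pedigree routes through distinct common ancestors add.
X and Y are related in two ways: first cousins through their fathers (r = 1/8) and half second cousins through their mothers (r = 1/64).
r = 1/8 + 1/64 = 9/64 = 0.140625.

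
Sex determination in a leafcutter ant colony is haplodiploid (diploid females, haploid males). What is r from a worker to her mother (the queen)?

0.5

One meiotic link between diploid queen and diploid daughter: r = 1/2.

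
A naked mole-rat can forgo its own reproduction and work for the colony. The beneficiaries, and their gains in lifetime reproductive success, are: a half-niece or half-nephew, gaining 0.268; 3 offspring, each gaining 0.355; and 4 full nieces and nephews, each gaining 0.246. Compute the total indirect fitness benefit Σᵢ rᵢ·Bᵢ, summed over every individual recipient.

0.812

r to a half-niece or half-nephew = 0.125 (half-aunt/uncle↔niece/nephew: one path of length 3: r = (1/2)^3 = 1/8).
r to an offspring = 0.5 (one parent–offspring link: r = (1/2)^1 = 1/2).
r to a full niece or nephew = 1/4 (full aunt/uncle↔niece/nephew: two paths of length 3 through the shared grandparent pair: r = 2·(1/2)^3 = 1/4).
Summing one r·B term per recipient: 1·0.125·0.268 + 3·0.5·0.355 + 4·0.25·0.246 = 0.812.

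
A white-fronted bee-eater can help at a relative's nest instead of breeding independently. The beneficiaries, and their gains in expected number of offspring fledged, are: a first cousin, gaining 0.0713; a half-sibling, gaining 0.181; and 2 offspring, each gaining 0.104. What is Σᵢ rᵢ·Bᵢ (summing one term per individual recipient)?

r to a first cousin = 1/8 (first cousins share one grandparent pair — two paths of length 4: r = 2·(1/2)^4 = 1/8).
r to a half-sibling = 1/4 (half-sibs share one parent — one path of length 2: r = (1/2)^2 = 1/4).
r to an offspring = 0.5 (one parent–offspring link: r = (1/2)^1 = 1/2).
Summing one r·B term per recipient: 1·0.125·0.0713 + 1·0.25·0.181 + 2·0.5·0.104 = 0.1581625.

0.1581625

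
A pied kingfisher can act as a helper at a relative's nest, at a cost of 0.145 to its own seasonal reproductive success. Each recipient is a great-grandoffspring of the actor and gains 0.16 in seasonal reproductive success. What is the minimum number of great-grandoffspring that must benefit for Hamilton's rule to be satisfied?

8

r to a great-grandoffspring = 0.125 (three parent–offspring links: r = (1/2)^3 = 1/8).
Hamilton's rule: n·r·B > C  ⇒  n > C/(r·B) = 0.145/(0.125·0.16) = 7.25.
The smallest integer exceeding 7.25 is 8.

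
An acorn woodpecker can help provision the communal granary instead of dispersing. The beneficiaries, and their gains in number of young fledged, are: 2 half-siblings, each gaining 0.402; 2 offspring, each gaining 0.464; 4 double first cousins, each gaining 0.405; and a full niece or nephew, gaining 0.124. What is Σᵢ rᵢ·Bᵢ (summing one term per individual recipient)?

r to a half-sibling = 0.25 (half-sibs share one parent — one path of length 2: r = (1/2)^2 = 1/4).
r to an offspring = 1/2 (one parent–offspring link: r = (1/2)^1 = 1/2).
r to a double first cousin = 0.25 (double first cousins share both grandparent pairs — four paths of length 4: r = 4·(1/2)^4 = 1/4).
r to a full niece or nephew = 1/4 (full aunt/uncle↔niece/nephew: two paths of length 3 through the shared grandparent pair: r = 2·(1/2)^3 = 1/4).
Summing one r·B term per recipient: 2·0.25·0.402 + 2·0.5·0.464 + 4·0.25·0.405 + 1·0.25·0.124 = 1.101.

1.101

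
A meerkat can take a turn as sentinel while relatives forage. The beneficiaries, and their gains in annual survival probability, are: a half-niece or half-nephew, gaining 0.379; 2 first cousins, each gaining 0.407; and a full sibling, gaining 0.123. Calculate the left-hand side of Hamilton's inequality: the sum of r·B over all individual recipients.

0.210625

r to a half-niece or half-nephew = 1/8 (half-aunt/uncle↔niece/nephew: one path of length 3: r = (1/2)^3 = 1/8).
r to a first cousin = 0.125 (first cousins share one grandparent pair — two paths of length 4: r = 2·(1/2)^4 = 1/8).
r to a full sibling = 0.5 (full sibs share both parents — two paths of length 2: r = 2·(1/2)^2 = 1/2).
Summing one r·B term per recipient: 1·0.125·0.379 + 2·0.125·0.407 + 1·0.5·0.123 = 0.210625.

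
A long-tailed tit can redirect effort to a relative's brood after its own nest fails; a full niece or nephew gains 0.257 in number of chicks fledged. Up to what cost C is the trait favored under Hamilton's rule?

0.06425

r to a full niece or nephew = 0.25 (full aunt/uncle↔niece/nephew: two paths of length 3 through the shared grandparent pair: r = 2·(1/2)^3 = 1/4).
Hamilton's rule: n·r·B > C, so the trait is favored while C < n·r·B = 1·0.25·0.257 = 0.06425.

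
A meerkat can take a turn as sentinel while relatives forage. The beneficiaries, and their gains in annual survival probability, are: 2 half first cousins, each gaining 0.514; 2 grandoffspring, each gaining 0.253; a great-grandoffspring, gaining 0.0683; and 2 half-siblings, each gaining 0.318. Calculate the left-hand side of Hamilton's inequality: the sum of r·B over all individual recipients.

0.3582875

r to a half first cousin = 1/16 (half first cousins share one grandparent — one path of length 4: r = (1/2)^4 = 1/16).
r to a grandoffspring = 1/4 (two parent–offspring links: r = (1/2)^2 = 1/4).
r to a great-grandoffspring = 1/8 (three parent–offspring links: r = (1/2)^3 = 1/8).
r to a half-sibling = 1/4 (half-sibs share one parent — one path of length 2: r = (1/2)^2 = 1/4).
Summing one r·B term per recipient: 2·0.0625·0.514 + 2·0.25·0.253 + 1·0.125·0.0683 + 2·0.25·0.318 = 0.3582875.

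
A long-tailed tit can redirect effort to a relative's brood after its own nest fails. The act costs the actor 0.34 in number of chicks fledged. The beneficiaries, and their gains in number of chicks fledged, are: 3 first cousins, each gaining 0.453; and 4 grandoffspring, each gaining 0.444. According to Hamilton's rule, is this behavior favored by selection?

Hamilton's rule: the trait is favored when the sum of r·B over every recipient exceeds the actor's cost C.
r to a first cousin = 1/8 (first cousins share one grandparent pair — two paths of length 4: r = 2·(1/2)^4 = 1/8).
r to a grandoffspring = 0.25 (two parent–offspring links: r = (1/2)^2 = 1/4).
Summing one r·B term per recipient: 3·0.125·0.453 + 4·0.25·0.444 = 0.613875.
0.613875 > 0.34: the indirect benefit exceeds the cost.

Yes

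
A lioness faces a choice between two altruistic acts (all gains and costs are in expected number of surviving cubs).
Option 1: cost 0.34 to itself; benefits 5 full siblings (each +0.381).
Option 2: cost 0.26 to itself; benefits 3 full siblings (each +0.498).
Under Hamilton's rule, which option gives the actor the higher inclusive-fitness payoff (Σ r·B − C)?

Option 1: r to a full sibling = 0.5.
Option 1: Σ r·B − C = (5·0.5·0.381) − 0.34 = 0.6125.
Option 2: r to a full sibling = 0.5.
Option 2: Σ r·B − C = (3·0.5·0.498) − 0.26 = 0.487.
Option 1 has the higher net inclusive-fitness payoff.

Option 1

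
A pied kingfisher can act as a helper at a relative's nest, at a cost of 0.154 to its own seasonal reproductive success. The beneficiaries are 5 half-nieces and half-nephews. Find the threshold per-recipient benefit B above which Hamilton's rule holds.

r to a half-niece or half-nephew = 0.125 (half-aunt/uncle↔niece/nephew: one path of length 3: r = (1/2)^3 = 1/8).
Hamilton's rule with n recipients of equal r: n·r·B > C, so B > C/(n·r) = 0.154/(5·0.125) = 0.2464.

0.2464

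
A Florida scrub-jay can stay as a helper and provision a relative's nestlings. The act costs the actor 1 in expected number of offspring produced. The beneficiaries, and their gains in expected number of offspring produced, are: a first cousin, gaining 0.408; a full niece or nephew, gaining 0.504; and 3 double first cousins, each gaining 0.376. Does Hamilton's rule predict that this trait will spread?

No

Hamilton's rule: the trait is favored when the sum of r·B over every recipient exceeds the actor's cost C.
r to a first cousin = 1/8 (first cousins share one grandparent pair — two paths of length 4: r = 2·(1/2)^4 = 1/8).
r to a full niece or nephew = 1/4 (full aunt/uncle↔niece/nephew: two paths of length 3 through the shared grandparent pair: r = 2·(1/2)^3 = 1/4).
r to a double first cousin = 0.25 (double first cousins share both grandparent pairs — four paths of length 4: r = 4·(1/2)^4 = 1/4).
Summing one r·B term per recipient: 1·0.125·0.408 + 1·0.25·0.504 + 3·0.25·0.376 = 0.459.
0.459 < 1: the indirect benefit is less than the cost.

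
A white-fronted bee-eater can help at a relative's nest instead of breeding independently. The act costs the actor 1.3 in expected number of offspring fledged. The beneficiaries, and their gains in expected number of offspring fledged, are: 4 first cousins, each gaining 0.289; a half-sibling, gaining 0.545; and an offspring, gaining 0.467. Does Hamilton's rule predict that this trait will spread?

No

Hamilton's rule: the trait is favored when the sum of r·B over every recipient exceeds the actor's cost C.
r to a first cousin = 1/8 (first cousins share one grandparent pair — two paths of length 4: r = 2·(1/2)^4 = 1/8).
r to a half-sibling = 0.25 (half-sibs share one parent — one path of length 2: r = (1/2)^2 = 1/4).
r to an offspring = 1/2 (one parent–offspring link: r = (1/2)^1 = 1/2).
Summing one r·B term per recipient: 4·0.125·0.289 + 1·0.25·0.545 + 1·0.5·0.467 = 0.51425.
0.51425 < 1.3: the indirect benefit is less than the cost.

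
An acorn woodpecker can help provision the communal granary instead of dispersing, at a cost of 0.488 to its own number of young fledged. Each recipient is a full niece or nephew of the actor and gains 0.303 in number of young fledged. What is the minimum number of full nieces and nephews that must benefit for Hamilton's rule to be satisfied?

7

r to a full niece or nephew = 1/4 (full aunt/uncle↔niece/nephew: two paths of length 3 through the shared grandparent pair: r = 2·(1/2)^3 = 1/4).
Hamilton's rule: n·r·B > C  ⇒  n > C/(r·B) = 0.488/(0.25·0.303) = 6.442.
The smallest integer exceeding 6.442 is 7.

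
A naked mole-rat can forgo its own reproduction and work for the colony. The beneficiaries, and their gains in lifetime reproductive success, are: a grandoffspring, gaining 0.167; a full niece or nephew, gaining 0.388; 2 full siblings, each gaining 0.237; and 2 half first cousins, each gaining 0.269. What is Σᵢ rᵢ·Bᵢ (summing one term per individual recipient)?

0.409375

r to a grandoffspring = 1/4 (two parent–offspring links: r = (1/2)^2 = 1/4).
r to a full niece or nephew = 1/4 (full aunt/uncle↔niece/nephew: two paths of length 3 through the shared grandparent pair: r = 2·(1/2)^3 = 1/4).
r to a full sibling = 0.5 (full sibs share both parents — two paths of length 2: r = 2·(1/2)^2 = 1/2).
r to a half first cousin = 0.0625 (half first cousins share one grandparent — one path of length 4: r = (1/2)^4 = 1/16).
Summing one r·B term per recipient: 1·0.25·0.167 + 1·0.25·0.388 + 2·0.5·0.237 + 2·0.0625·0.269 = 0.409375.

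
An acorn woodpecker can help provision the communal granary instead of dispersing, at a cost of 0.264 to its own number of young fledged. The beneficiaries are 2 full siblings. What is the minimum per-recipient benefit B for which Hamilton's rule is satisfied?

r to a full sibling = 1/2 (full sibs share both parents — two paths of length 2: r = 2·(1/2)^2 = 1/2).
Hamilton's rule with n recipients of equal r: n·r·B > C, so B > C/(n·r) = 0.264/(2·0.5) = 0.264.

0.264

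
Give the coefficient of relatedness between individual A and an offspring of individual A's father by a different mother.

0.25

Each parent–offspring link contributes a factor of 1/2, and independent paths through distinct common ancestors add.
Half-sibs share one parent — one path of length 2: r = (1/2)^2 = 1/4.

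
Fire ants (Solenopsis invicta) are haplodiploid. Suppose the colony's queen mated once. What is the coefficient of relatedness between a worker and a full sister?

Haplodiploid full sisters inherit their father's entire haploid genome identically (contributing 1/2) and on average half of their mother's contribution (1/2 · 1/2 = 1/4); r = 1/2 + 1/4 = 3/4.

0.75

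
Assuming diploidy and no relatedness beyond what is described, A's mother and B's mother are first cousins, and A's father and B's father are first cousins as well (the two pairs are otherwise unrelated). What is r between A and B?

0.0625

Relatedness sums over independent paths through distinct common ancestors.
A and B are related in two ways: second cousins through their mothers (r = 1/32) and second cousins through their fathers (r = 1/32).
r = 1/32 + 1/32 = 0.0625.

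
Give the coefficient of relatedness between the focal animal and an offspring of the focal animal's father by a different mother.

0.25

Each parent–offspring link contributes a factor of 1/2, and independent paths through distinct common ancestors add.
Half-sibs share one parent — one path of length 2: r = (1/2)^2 = 1/4.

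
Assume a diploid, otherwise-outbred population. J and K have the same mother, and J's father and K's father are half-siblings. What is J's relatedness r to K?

Wright's path rule: contributions from independent ancestry routes add.
J and K are related in two ways: half-sibs through their shared mother (r = 1/4) and half first cousins through their fathers (r = 1/16).
r = 1/4 + 1/16 = 5/16 = 0.3125.

0.3125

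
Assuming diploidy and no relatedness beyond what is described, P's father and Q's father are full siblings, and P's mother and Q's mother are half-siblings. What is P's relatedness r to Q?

0.1875

Independent pedigree routes through distinct common ancestors add.
P and Q are related in two ways: first cousins through their fathers (r = 1/8) and half first cousins through their mothers (r = 1/16).
r = 1/8 + 1/16 = 0.1875.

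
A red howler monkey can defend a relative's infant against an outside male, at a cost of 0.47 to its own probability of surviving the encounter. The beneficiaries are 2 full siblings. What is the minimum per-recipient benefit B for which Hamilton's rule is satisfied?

0.47

r to a full sibling = 1/2 (full sibs share both parents — two paths of length 2: r = 2·(1/2)^2 = 1/2).
Hamilton's rule with n recipients of equal r: n·r·B > C, so B > C/(n·r) = 0.47/(2·0.5) = 0.47.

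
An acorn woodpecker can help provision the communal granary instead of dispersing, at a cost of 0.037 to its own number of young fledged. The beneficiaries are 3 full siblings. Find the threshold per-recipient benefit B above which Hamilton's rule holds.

r to a full sibling = 0.5 (full sibs share both parents — two paths of length 2: r = 2·(1/2)^2 = 1/2).
Hamilton's rule with n recipients of equal r: n·r·B > C, so B > C/(n·r) = 0.037/(3·0.5) = 0.0247.

0.0247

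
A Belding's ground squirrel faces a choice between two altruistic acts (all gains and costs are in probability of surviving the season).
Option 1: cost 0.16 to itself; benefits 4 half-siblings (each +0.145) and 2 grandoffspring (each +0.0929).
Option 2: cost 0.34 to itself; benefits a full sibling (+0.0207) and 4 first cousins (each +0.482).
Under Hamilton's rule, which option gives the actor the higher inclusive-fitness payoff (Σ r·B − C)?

Option 1

Option 1: r to a half-sibling = 0.25.
Option 1: r to a grandoffspring = 0.25.
Option 1: Σ r·B − C = (4·0.25·0.145 + 2·0.25·0.0929) − 0.16 = 0.03145.
Option 2: r to a full sibling = 0.5.
Option 2: r to a first cousin = 0.125.
Option 2: Σ r·B − C = (1·0.5·0.0207 + 4·0.125·0.482) − 0.34 = -0.08865.
Option 1 has the higher net inclusive-fitness payoff.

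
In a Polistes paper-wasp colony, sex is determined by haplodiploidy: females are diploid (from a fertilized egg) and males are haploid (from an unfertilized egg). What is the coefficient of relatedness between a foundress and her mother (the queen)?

0.5

One meiotic link between diploid queen and diploid daughter: r = 1/2.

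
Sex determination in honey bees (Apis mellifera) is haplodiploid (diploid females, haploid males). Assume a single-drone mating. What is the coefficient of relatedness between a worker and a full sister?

Haplodiploid full sisters inherit their father's entire haploid genome identically (contributing 1/2) and on average half of their mother's contribution (1/2 · 1/2 = 1/4); r = 1/2 + 1/4 = 3/4.

0.75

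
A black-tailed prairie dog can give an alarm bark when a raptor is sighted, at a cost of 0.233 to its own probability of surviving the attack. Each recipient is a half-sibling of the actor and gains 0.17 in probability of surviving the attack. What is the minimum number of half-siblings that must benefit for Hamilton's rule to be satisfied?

6

r to a half-sibling = 0.25 (half-sibs share one parent — one path of length 2: r = (1/2)^2 = 1/4).
Hamilton's rule: n·r·B > C  ⇒  n > C/(r·B) = 0.233/(0.25·0.17) = 5.482.
The smallest integer exceeding 5.482 is 6.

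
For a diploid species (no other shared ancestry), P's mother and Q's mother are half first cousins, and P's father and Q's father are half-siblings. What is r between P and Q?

Relatedness sums over independent paths through distinct common ancestors.
P and Q are related in two ways: half second cousins through their mothers (r = 1/64) and half first cousins through their fathers (r = 1/16).
r = 1/64 + 1/16 = 5/64 = 0.078125.

0.078125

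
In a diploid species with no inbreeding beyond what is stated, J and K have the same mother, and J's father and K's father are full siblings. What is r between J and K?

0.375

Relatedness sums over independent paths through distinct common ancestors.
J and K are related in two ways: half-sibs through their shared mother (r = 1/4) and first cousins through their fathers (r = 1/8).
r = 1/4 + 1/8 = 0.375.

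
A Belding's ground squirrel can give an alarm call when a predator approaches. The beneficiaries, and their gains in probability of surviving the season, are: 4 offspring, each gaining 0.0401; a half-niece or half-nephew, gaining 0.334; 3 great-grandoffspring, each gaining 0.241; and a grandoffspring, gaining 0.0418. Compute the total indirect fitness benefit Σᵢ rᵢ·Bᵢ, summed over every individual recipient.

r to an offspring = 1/2 (one parent–offspring link: r = (1/2)^1 = 1/2).
r to a half-niece or half-nephew = 0.125 (half-aunt/uncle↔niece/nephew: one path of length 3: r = (1/2)^3 = 1/8).
r to a great-grandoffspring = 0.125 (three parent–offspring links: r = (1/2)^3 = 1/8).
r to a grandoffspring = 0.25 (two parent–offspring links: r = (1/2)^2 = 1/4).
Summing one r·B term per recipient: 4·0.5·0.0401 + 1·0.125·0.334 + 3·0.125·0.241 + 1·0.25·0.0418 = 0.222775.

0.222775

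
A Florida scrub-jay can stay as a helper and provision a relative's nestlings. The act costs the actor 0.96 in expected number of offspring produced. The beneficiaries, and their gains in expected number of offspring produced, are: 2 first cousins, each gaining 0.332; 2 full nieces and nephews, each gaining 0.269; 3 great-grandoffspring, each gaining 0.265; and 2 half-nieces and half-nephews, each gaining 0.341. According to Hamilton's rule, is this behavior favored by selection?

Hamilton's rule: the trait is favored when the sum of r·B over every recipient exceeds the actor's cost C.
r to a first cousin = 1/8 (first cousins share one grandparent pair — two paths of length 4: r = 2·(1/2)^4 = 1/8).
r to a full niece or nephew = 0.25 (full aunt/uncle↔niece/nephew: two paths of length 3 through the shared grandparent pair: r = 2·(1/2)^3 = 1/4).
r to a great-grandoffspring = 0.125 (three parent–offspring links: r = (1/2)^3 = 1/8).
r to a half-niece or half-nephew = 1/8 (half-aunt/uncle↔niece/nephew: one path of length 3: r = (1/2)^3 = 1/8).
Summing one r·B term per recipient: 2·0.125·0.332 + 2·0.25·0.269 + 3·0.125·0.265 + 2·0.125·0.341 = 0.402125.
0.402125 < 0.96: the indirect benefit is less than the cost.

No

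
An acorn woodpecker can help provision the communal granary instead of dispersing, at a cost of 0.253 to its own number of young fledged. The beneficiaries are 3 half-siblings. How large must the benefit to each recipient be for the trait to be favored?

0.3373

r to a half-sibling = 0.25 (half-sibs share one parent — one path of length 2: r = (1/2)^2 = 1/4).
Hamilton's rule with n recipients of equal r: n·r·B > C, so B > C/(n·r) = 0.253/(3·0.25) = 0.3373.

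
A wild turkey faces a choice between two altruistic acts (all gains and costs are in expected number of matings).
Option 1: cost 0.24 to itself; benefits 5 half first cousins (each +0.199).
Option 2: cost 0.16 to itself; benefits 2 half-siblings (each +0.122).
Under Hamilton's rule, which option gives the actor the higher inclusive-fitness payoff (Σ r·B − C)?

Option 1: r to a half first cousin = 0.0625.
Option 1: Σ r·B − C = (5·0.0625·0.199) − 0.24 = -0.1778125.
Option 2: r to a half-sibling = 0.25.
Option 2: Σ r·B − C = (2·0.25·0.122) − 0.16 = -0.099.
Option 2 has the higher net inclusive-fitness payoff.

Option 2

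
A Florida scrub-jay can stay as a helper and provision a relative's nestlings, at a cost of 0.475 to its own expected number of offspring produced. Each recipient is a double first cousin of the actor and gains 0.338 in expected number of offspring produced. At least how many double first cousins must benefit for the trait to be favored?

r to a double first cousin = 1/4 (double first cousins share both grandparent pairs — four paths of length 4: r = 4·(1/2)^4 = 1/4).
Hamilton's rule: n·r·B > C  ⇒  n > C/(r·B) = 0.475/(0.25·0.338) = 5.621.
The smallest integer exceeding 5.621 is 6.

6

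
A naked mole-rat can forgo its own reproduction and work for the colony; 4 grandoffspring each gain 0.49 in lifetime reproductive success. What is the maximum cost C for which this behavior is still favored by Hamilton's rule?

0.49

r to a grandoffspring = 0.25 (two parent–offspring links: r = (1/2)^2 = 1/4).
Hamilton's rule: n·r·B > C, so the trait is favored while C < n·r·B = 4·0.25·0.49 = 0.49.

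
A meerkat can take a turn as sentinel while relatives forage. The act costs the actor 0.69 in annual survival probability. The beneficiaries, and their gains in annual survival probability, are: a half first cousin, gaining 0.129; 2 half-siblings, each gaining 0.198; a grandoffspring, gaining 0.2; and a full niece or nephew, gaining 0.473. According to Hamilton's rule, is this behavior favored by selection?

Hamilton's rule: the trait is favored when the sum of r·B over every recipient exceeds the actor's cost C.
r to a half first cousin = 0.0625 (half first cousins share one grandparent — one path of length 4: r = (1/2)^4 = 1/16).
r to a half-sibling = 1/4 (half-sibs share one parent — one path of length 2: r = (1/2)^2 = 1/4).
r to a grandoffspring = 0.25 (two parent–offspring links: r = (1/2)^2 = 1/4).
r to a full niece or nephew = 1/4 (full aunt/uncle↔niece/nephew: two paths of length 3 through the shared grandparent pair: r = 2·(1/2)^3 = 1/4).
Summing one r·B term per recipient: 1·0.0625·0.129 + 2·0.25·0.198 + 1·0.25·0.2 + 1·0.25·0.473 = 0.2753125.
0.2753125 < 0.69: the indirect benefit is less than the cost.

No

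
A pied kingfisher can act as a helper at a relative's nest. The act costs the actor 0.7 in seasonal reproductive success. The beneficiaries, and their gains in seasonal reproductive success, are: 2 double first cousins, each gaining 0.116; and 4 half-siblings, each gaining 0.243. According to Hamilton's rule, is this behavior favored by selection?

Hamilton's rule: the trait is favored when the sum of r·B over every recipient exceeds the actor's cost C.
r to a double first cousin = 0.25 (double first cousins share both grandparent pairs — four paths of length 4: r = 4·(1/2)^4 = 1/4).
r to a half-sibling = 1/4 (half-sibs share one parent — one path of length 2: r = (1/2)^2 = 1/4).
Summing one r·B term per recipient: 2·0.25·0.116 + 4·0.25·0.243 = 0.301.
0.301 < 0.7: the indirect benefit is less than the cost.

No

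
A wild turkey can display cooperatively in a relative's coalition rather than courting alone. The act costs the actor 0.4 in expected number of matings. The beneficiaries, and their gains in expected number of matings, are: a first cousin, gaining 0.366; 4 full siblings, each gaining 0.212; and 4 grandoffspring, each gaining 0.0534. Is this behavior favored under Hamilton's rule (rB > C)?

Yes

Hamilton's rule: the trait is favored when the sum of r·B over every recipient exceeds the actor's cost C.
r to a first cousin = 0.125 (first cousins share one grandparent pair — two paths of length 4: r = 2·(1/2)^4 = 1/8).
r to a full sibling = 0.5 (full sibs share both parents — two paths of length 2: r = 2·(1/2)^2 = 1/2).
r to a grandoffspring = 1/4 (two parent–offspring links: r = (1/2)^2 = 1/4).
Summing one r·B term per recipient: 1·0.125·0.366 + 4·0.5·0.212 + 4·0.25·0.0534 = 0.52315.
0.52315 > 0.4: the indirect benefit exceeds the cost.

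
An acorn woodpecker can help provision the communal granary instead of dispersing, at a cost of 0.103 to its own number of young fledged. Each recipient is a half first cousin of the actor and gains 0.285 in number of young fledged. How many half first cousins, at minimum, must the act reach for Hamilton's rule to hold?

6

r to a half first cousin = 1/16 (half first cousins share one grandparent — one path of length 4: r = (1/2)^4 = 1/16).
Hamilton's rule: n·r·B > C  ⇒  n > C/(r·B) = 0.103/(0.0625·0.285) = 5.782.
The smallest integer exceeding 5.782 is 6.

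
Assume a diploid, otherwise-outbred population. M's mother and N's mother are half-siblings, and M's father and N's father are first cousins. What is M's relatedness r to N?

0.09375

Independent pedigree routes through distinct common ancestors add.
M and N are related in two ways: half first cousins through their mothers (r = 1/16) and second cousins through their fathers (r = 1/32).
r = 1/16 + 1/32 = 3/32 = 0.09375.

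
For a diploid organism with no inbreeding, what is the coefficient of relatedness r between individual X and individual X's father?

Each parent–offspring link contributes a factor of 1/2, and independent paths through distinct common ancestors add.
One parent–offspring link: r = (1/2)^1 = 1/2.

0.5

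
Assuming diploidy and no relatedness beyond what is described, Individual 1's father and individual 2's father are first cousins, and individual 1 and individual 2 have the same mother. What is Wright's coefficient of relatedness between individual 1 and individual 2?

0.28125

Independent pedigree routes through distinct common ancestors add.
Individual 1 and individual 2 are related in two ways: second cousins through their fathers (r = 1/32) and half-sibs through their shared mother (r = 1/4).
r = 1/32 + 1/4 = 9/32 = 0.28125.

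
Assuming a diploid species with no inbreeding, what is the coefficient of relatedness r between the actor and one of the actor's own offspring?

Each parent–offspring link contributes a factor of 1/2, and independent paths through distinct common ancestors add.
One parent–offspring link: r = (1/2)^1 = 1/2.

0.5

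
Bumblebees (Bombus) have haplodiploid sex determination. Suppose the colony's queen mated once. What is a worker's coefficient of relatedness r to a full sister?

Haplodiploid full sisters inherit their father's entire haploid genome identically (contributing 1/2) and on average half of their mother's contribution (1/2 · 1/2 = 1/4); r = 1/2 + 1/4 = 3/4.

0.75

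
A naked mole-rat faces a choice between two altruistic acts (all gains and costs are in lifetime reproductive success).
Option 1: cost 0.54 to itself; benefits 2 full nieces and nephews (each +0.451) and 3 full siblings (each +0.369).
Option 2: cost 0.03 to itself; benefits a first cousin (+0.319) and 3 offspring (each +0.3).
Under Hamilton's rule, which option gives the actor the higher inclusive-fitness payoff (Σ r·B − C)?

Option 1: r to a full niece or nephew = 0.25.
Option 1: r to a full sibling = 0.5.
Option 1: Σ r·B − C = (2·0.25·0.451 + 3·0.5·0.369) − 0.54 = 0.239.
Option 2: r to a first cousin = 0.125.
Option 2: r to an offspring = 0.5.
Option 2: Σ r·B − C = (1·0.125·0.319 + 3·0.5·0.3) − 0.03 = 0.459875.
Option 2 has the higher net inclusive-fitness payoff.

Option 2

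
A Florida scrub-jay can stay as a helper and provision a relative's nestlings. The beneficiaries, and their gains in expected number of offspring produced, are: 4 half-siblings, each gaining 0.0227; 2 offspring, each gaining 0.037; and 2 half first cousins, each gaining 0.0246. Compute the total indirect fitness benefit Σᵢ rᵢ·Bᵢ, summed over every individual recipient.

0.062775

r to a half-sibling = 0.25 (half-sibs share one parent — one path of length 2: r = (1/2)^2 = 1/4).
r to an offspring = 0.5 (one parent–offspring link: r = (1/2)^1 = 1/2).
r to a half first cousin = 0.0625 (half first cousins share one grandparent — one path of length 4: r = (1/2)^4 = 1/16).
Summing one r·B term per recipient: 4·0.25·0.0227 + 2·0.5·0.037 + 2·0.0625·0.0246 = 0.062775.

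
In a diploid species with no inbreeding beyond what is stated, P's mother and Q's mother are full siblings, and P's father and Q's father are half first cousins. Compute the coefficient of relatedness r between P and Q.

0.140625

Wright's path rule: contributions from independent ancestry routes add.
P and Q are related in two ways: first cousins through their mothers (r = 1/8) and half second cousins through their fathers (r = 1/64).
r = 1/8 + 1/64 = 0.140625.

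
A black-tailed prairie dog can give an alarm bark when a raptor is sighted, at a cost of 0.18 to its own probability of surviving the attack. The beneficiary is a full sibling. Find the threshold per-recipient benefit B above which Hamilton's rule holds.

r to a full sibling = 0.5 (full sibs share both parents — two paths of length 2: r = 2·(1/2)^2 = 1/2).
Hamilton's rule with n recipients of equal r: n·r·B > C, so B > C/(n·r) = 0.18/(1·0.5) = 0.36.

0.36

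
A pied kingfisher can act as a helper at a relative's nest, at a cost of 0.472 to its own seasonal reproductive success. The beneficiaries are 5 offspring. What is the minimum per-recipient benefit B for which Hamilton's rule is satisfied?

0.1888

r to an offspring = 1/2 (one parent–offspring link: r = (1/2)^1 = 1/2).
Hamilton's rule with n recipients of equal r: n·r·B > C, so B > C/(n·r) = 0.472/(5·0.5) = 0.1888.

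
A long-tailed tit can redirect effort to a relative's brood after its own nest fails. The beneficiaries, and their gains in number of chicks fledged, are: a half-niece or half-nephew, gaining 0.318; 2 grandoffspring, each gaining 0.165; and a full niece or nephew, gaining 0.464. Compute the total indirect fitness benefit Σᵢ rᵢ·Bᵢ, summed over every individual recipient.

0.23825

r to a half-niece or half-nephew = 1/8 (half-aunt/uncle↔niece/nephew: one path of length 3: r = (1/2)^3 = 1/8).
r to a grandoffspring = 0.25 (two parent–offspring links: r = (1/2)^2 = 1/4).
r to a full niece or nephew = 0.25 (full aunt/uncle↔niece/nephew: two paths of length 3 through the shared grandparent pair: r = 2·(1/2)^3 = 1/4).
Summing one r·B term per recipient: 1·0.125·0.318 + 2·0.25·0.165 + 1·0.25·0.464 = 0.23825.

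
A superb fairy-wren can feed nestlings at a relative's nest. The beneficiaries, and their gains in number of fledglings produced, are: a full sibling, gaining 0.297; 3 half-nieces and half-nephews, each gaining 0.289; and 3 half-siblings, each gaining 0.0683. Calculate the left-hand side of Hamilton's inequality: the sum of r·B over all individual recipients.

0.3081

r to a full sibling = 1/2 (full sibs share both parents — two paths of length 2: r = 2·(1/2)^2 = 1/2).
r to a half-niece or half-nephew = 0.125 (half-aunt/uncle↔niece/nephew: one path of length 3: r = (1/2)^3 = 1/8).
r to a half-sibling = 0.25 (half-sibs share one parent — one path of length 2: r = (1/2)^2 = 1/4).
Summing one r·B term per recipient: 1·0.5·0.297 + 3·0.125·0.289 + 3·0.25·0.0683 = 0.3081.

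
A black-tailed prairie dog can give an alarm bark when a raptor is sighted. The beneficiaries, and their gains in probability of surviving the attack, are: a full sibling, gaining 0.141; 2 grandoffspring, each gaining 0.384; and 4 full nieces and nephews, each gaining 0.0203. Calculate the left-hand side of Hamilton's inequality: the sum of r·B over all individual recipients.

0.2828

r to a full sibling = 0.5 (full sibs share both parents — two paths of length 2: r = 2·(1/2)^2 = 1/2).
r to a grandoffspring = 1/4 (two parent–offspring links: r = (1/2)^2 = 1/4).
r to a full niece or nephew = 0.25 (full aunt/uncle↔niece/nephew: two paths of length 3 through the shared grandparent pair: r = 2·(1/2)^3 = 1/4).
Summing one r·B term per recipient: 1·0.5·0.141 + 2·0.25·0.384 + 4·0.25·0.0203 = 0.2828.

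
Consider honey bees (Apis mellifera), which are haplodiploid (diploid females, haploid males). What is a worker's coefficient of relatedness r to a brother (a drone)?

Her haploid brother carries none of their father's genes and a random half of their mother's genome; that half matches the maternal half of her own genome with probability 1/2: r = 1/2 · 1/2 = 1/4.

0.25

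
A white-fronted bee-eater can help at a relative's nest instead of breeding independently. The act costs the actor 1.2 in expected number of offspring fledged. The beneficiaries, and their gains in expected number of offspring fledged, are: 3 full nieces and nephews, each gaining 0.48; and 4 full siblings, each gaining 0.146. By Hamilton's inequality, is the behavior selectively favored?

Hamilton's rule: the trait is favored when the sum of r·B over every recipient exceeds the actor's cost C.
r to a full niece or nephew = 0.25 (full aunt/uncle↔niece/nephew: two paths of length 3 through the shared grandparent pair: r = 2·(1/2)^3 = 1/4).
r to a full sibling = 1/2 (full sibs share both parents — two paths of length 2: r = 2·(1/2)^2 = 1/2).
Summing one r·B term per recipient: 3·0.25·0.48 + 4·0.5·0.146 = 0.652.
0.652 < 1.2: the indirect benefit is less than the cost.

No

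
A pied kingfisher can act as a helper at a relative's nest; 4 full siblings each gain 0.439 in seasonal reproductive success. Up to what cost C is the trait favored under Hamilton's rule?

0.878

r to a full sibling = 1/2 (full sibs share both parents — two paths of length 2: r = 2·(1/2)^2 = 1/2).
Hamilton's rule: n·r·B > C, so the trait is favored while C < n·r·B = 4·0.5·0.439 = 0.878.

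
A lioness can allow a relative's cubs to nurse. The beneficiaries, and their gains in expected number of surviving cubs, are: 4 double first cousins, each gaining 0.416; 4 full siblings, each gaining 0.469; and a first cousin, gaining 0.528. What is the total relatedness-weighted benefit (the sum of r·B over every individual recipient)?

1.42

r to a double first cousin = 1/4 (double first cousins share both grandparent pairs — four paths of length 4: r = 4·(1/2)^4 = 1/4).
r to a full sibling = 0.5 (full sibs share both parents — two paths of length 2: r = 2·(1/2)^2 = 1/2).
r to a first cousin = 1/8 (first cousins share one grandparent pair — two paths of length 4: r = 2·(1/2)^4 = 1/8).
Summing one r·B term per recipient: 4·0.25·0.416 + 4·0.5·0.469 + 1·0.125·0.528 = 1.42.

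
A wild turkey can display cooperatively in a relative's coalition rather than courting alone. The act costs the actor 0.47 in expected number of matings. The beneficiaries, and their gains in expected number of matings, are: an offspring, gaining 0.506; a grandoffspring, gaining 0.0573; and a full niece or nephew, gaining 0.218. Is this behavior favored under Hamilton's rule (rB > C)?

Hamilton's rule: the trait is favored when the sum of r·B over every recipient exceeds the actor's cost C.
r to an offspring = 1/2 (one parent–offspring link: r = (1/2)^1 = 1/2).
r to a grandoffspring = 1/4 (two parent–offspring links: r = (1/2)^2 = 1/4).
r to a full niece or nephew = 0.25 (full aunt/uncle↔niece/nephew: two paths of length 3 through the shared grandparent pair: r = 2·(1/2)^3 = 1/4).
Summing one r·B term per recipient: 1·0.5·0.506 + 1·0.25·0.0573 + 1·0.25·0.218 = 0.321825.
0.321825 < 0.47: the indirect benefit is less than the cost.

No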